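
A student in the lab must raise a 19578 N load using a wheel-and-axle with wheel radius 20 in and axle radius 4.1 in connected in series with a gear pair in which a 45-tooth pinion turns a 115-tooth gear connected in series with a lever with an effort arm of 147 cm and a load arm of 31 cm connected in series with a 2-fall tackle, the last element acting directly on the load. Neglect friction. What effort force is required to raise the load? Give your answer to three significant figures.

166 N

Wheel-and-axle MA = R/r = 20/4.1 = 4.878.
Gear pair MA = 115/45 = 2.5556.
Lever MA = effort arm / load arm = 147/31 = 4.7419.
Block-and-tackle MA = number of supporting rope parts = 2.
Combined ideal MA = 4.878 × 2.5556 × 4.7419 × 2 = 118.23.
Effort = load / MA = 19578 / 118.23 = 165.6 N.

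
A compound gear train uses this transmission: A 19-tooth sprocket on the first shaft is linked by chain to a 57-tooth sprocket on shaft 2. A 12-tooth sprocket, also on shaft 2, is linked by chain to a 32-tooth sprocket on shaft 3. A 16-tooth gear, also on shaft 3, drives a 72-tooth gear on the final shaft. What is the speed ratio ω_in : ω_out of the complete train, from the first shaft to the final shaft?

36

Each stage contributes driven/driver: chain 57/19 = 3, chain 32/12 = 2.6667, gear mesh 72/16 = 4.5.
Overall: 3 × 2.6667 × 4.5 = 36.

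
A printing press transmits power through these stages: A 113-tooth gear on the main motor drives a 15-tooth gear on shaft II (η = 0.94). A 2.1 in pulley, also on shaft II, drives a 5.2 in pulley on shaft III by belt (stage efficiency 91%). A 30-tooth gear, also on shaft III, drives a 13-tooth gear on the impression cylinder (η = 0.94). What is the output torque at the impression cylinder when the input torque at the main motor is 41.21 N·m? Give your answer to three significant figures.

After the gear mesh (15/113): 41.21 × 0.13274 × 0.94 = 5.1421 N·m
After the belt (5.2/2.1): 5.1421 × 2.4762 × 0.91 = 11.587 N·m
After the gear mesh (13/30): 11.587 × 0.43333 × 0.94 = 4.7197 N·m

4.72 N·m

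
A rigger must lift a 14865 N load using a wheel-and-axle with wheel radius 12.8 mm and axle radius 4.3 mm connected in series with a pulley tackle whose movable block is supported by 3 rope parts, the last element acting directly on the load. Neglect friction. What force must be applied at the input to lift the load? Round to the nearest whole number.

1665 N

Wheel-and-axle MA = R/r = 12.8/4.3 = 2.9767.
Block-and-tackle MA = number of supporting rope parts = 3.
Combined ideal MA = 2.9767 × 3 = 8.9302.
Effort = load / MA = 14865 / 8.9302 = 1664.6 N.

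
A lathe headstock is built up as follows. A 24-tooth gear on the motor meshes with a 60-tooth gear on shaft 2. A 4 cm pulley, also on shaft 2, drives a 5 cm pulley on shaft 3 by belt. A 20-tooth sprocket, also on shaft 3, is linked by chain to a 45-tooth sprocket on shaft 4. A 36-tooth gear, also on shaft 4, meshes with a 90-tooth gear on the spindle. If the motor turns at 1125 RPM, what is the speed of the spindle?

64 RPM

gear mesh 60/24 = 2.5 → 1125/2.5 = 450 RPM
belt 5/4 = 1.25 → 450/1.25 = 360 RPM
chain 45/20 = 2.25 → 360/2.25 = 160 RPM
gear mesh 90/36 = 2.5 → 160/2.5 = 64 RPM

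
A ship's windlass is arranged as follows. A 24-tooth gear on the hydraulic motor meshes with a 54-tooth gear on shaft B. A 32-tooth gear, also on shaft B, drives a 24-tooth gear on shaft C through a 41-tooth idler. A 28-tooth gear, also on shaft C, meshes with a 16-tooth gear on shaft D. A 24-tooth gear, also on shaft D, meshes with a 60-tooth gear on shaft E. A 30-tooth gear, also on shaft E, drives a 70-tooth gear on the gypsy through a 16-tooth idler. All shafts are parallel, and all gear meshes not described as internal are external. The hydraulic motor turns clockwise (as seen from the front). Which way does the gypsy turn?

counterclockwise

the hydraulic motor → shaft B: external mesh, 1 reversal → CCW.
shaft B → shaft C: driver → idler → driven is 2 external meshes, 2 reversals → CCW.
shaft C → shaft D: external mesh, 1 reversal → CW.
shaft D → shaft E: external mesh, 1 reversal → CCW.
shaft E → the gypsy: driver → idler → driven is 2 external meshes, 2 reversals → CCW.
7 reversals in total — an odd number — so the gypsy turns opposite to the hydraulic motor.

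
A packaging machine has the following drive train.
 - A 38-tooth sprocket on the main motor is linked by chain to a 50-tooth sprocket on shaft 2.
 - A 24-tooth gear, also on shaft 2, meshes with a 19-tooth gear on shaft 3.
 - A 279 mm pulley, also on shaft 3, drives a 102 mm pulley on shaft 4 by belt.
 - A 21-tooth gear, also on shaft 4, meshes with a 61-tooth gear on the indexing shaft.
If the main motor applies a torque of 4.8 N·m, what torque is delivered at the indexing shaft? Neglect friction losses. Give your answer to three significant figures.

chain 50/38 = 1.3158 → τ = 4.8·1.3158 = 6.3158 N·m
gear mesh 19/24 = 0.79167 → τ = 6.3158·0.79167 = 5 N·m
belt 102/279 = 0.36559 → τ = 5·0.36559 = 1.828 N·m
gear mesh 61/21 = 2.9048 → τ = 1.828·2.9048 = 5.3098 N·m

5.31 N·m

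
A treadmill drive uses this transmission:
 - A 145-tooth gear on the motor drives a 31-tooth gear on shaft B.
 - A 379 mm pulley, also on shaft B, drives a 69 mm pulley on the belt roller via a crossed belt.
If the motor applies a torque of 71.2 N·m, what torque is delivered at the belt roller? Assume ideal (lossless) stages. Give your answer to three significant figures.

gear mesh 31/145 = 0.21379 → τ = 71.2·0.21379 = 15.222 N·m
belt 69/379 = 0.18206 → τ = 15.222·0.18206 = 2.7713 N·m

2.77 N·m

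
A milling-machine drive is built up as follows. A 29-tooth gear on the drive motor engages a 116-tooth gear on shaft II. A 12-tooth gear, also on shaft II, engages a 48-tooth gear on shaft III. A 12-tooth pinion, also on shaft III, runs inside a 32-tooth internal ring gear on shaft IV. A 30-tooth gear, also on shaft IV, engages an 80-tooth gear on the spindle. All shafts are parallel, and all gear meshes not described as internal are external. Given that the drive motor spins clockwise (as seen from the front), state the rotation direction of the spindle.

the drive motor → shaft II: external mesh, 1 reversal → CCW.
shaft II → shaft III: external mesh, 1 reversal → CW.
shaft III → shaft IV: internal mesh, same direction → CW.
shaft IV → the spindle: external mesh, 1 reversal → CCW.
3 reversals in total — an odd number — so the spindle turns opposite to the drive motor.

anticlockwise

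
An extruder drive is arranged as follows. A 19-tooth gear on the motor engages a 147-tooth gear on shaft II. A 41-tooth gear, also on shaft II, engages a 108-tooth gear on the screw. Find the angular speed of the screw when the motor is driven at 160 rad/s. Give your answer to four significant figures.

the motor → shaft II (gear mesh, 147/19): 160 ÷ 7.7368 = 20.68 rad/s
shaft II → the screw (gear mesh, 108/41): 20.68 ÷ 2.6341 = 7.8508 rad/s

7.851 rad/s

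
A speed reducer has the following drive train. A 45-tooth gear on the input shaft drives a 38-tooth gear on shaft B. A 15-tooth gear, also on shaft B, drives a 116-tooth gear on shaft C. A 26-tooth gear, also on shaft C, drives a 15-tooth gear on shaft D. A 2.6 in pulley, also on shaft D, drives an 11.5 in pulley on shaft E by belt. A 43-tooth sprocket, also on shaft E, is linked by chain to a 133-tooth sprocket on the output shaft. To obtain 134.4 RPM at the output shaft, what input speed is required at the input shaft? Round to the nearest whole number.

Overall ratio R = 0.84444 × 7.7333 × 0.57692 × 4.4231 × 3.093 = 51.542.
Required input speed = output speed × R = 134.4 × 51.542 = 6927.3 RPM.

6927 RPM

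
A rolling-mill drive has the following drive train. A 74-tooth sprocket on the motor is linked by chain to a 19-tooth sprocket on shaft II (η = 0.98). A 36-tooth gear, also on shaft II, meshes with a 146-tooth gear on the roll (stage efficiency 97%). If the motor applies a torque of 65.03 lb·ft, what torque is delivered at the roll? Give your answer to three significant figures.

64.4 lb·ft

After the chain (19/74): 65.03 × 0.25676 × 0.98 = 16.363 lb·ft
After the gear mesh (146/36): 16.363 × 4.0556 × 0.97 = 64.37 lb·ft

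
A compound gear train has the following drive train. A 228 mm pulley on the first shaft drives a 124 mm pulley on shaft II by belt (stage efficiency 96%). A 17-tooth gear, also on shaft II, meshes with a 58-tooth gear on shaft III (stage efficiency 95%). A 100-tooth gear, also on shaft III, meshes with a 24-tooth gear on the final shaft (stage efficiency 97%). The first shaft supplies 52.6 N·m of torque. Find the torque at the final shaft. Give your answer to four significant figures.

20.72 N·m

After the belt (124/228): 52.6 × 0.54386 × 0.96 = 27.463 N·m
After the gear mesh (58/17): 27.463 × 3.4118 × 0.95 = 89.012 N·m
After the gear mesh (24/100): 89.012 × 0.24 × 0.97 = 20.722 N·m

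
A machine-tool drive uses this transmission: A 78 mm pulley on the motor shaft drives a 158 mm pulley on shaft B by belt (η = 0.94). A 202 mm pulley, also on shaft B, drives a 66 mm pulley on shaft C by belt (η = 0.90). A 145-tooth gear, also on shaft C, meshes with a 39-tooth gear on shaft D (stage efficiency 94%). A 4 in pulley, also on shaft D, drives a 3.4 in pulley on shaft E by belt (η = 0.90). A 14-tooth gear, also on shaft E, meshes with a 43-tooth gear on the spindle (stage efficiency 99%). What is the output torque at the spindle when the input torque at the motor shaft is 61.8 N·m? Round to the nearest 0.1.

20.4 N·m

Belt: ratio = 158/78 = 2.0256; torque at shaft B = 61.8 × 2.0256 × 0.94 = 117.67 N·m.
Belt: ratio = 66/202 = 0.32673; torque at shaft C = 117.67 × 0.32673 × 0.90 = 34.603 N·m.
Gear mesh: ratio = 39/145 = 0.26897; torque at shaft D = 34.603 × 0.26897 × 0.94 = 8.7486 N·m.
Belt: ratio = 3.4/4 = 0.85; torque at shaft E = 8.7486 × 0.85 × 0.90 = 6.6927 N·m.
Gear mesh: ratio = 43/14 = 3.0714; torque at the spindle = 6.6927 × 3.0714 × 0.99 = 20.351 N·m.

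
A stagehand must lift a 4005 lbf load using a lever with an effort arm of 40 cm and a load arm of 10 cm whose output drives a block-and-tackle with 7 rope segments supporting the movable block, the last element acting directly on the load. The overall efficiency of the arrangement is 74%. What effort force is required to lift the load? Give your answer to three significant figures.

193 lbf

Lever MA = effort arm / load arm = 40/10 = 4.
Block-and-tackle MA = number of supporting rope parts = 7.
Combined ideal MA = 4 × 7 = 28.
Actual MA = 28 × 0.74 = 20.72.
Effort = load / actual MA = 4005 / 20.72 = 193.29 lbf.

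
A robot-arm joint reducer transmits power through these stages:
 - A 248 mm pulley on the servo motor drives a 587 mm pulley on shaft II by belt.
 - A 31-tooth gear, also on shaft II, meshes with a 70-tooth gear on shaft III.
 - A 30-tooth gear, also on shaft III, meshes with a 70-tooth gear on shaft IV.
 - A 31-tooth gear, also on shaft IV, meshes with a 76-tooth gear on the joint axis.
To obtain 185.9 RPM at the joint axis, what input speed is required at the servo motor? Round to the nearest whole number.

5684 RPM

Overall ratio R = 2.3669 × 2.2581 × 2.3333 × 2.4516 = 30.574.
Required input speed = output speed × R = 185.9 × 30.574 = 5683.7 RPM.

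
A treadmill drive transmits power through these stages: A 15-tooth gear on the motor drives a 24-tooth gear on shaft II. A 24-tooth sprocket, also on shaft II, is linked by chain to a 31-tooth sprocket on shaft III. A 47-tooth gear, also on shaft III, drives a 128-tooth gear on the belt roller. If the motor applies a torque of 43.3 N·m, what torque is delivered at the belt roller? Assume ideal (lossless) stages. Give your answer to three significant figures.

gear mesh 24/15 = 1.6 → τ = 43.3·1.6 = 69.28 N·m
chain 31/24 = 1.2917 → τ = 69.28·1.2917 = 89.487 N·m
gear mesh 128/47 = 2.7234 → τ = 89.487·2.7234 = 243.71 N·m

244 N·m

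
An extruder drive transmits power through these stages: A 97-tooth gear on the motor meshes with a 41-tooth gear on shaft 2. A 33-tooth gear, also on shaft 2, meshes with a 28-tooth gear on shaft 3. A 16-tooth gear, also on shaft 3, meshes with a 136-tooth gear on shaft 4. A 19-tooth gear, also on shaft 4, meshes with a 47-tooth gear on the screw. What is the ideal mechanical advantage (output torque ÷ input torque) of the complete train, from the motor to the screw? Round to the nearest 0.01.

Each stage contributes driven/driver: gear mesh 41/97 = 0.42268, gear mesh 28/33 = 0.84848, gear mesh 136/16 = 8.5, gear mesh 47/19 = 2.4737.
Overall: 0.42268 × 0.84848 × 8.5 × 2.4737 = 7.5408.

7.54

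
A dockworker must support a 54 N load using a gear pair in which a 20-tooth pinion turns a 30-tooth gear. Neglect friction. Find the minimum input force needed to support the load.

Gear pair MA = 30/20 = 1.5.
Effort = load / MA = 54 / 1.5 = 36 N.

36 N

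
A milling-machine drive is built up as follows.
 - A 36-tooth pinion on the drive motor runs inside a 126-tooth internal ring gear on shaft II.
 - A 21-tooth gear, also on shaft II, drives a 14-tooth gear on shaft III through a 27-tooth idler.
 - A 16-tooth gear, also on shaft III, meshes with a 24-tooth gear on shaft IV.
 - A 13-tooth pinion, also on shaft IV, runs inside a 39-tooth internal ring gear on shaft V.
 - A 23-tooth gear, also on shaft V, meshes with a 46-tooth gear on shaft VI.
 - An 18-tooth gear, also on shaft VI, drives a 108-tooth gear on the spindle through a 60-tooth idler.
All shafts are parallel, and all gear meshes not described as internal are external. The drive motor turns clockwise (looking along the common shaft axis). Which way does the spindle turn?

clockwise

the drive motor → shaft II: internal mesh, same direction → CW.
shaft II → shaft III: driver → idler → driven is 2 external meshes, 2 reversals → CW.
shaft III → shaft IV: external mesh, 1 reversal → CCW.
shaft IV → shaft V: internal mesh, same direction → CCW.
shaft V → shaft VI: external mesh, 1 reversal → CW.
shaft VI → the spindle: driver → idler → driven is 2 external meshes, 2 reversals → CW.
6 reversals in total — an even number — so the spindle turns the same way as the drive motor.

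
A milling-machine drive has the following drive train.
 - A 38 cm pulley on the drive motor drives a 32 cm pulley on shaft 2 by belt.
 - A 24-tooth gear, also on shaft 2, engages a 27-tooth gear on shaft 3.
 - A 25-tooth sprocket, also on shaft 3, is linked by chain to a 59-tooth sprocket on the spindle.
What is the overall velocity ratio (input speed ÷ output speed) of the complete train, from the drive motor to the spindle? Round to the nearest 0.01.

2.24

Each stage contributes driven/driver: belt 32/38 = 0.84211, gear mesh 27/24 = 1.125, chain 59/25 = 2.36.
Overall: 0.84211 × 1.125 × 2.36 = 2.2358.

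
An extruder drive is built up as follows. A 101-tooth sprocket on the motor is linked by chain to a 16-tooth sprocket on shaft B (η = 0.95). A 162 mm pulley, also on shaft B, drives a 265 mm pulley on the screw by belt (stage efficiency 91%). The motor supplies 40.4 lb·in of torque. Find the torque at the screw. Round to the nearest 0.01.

9.05 lb·in

Chain: ratio = 16/101 = 0.15842; torque at shaft B = 40.4 × 0.15842 × 0.95 = 6.08 lb·in.
Belt: ratio = 265/162 = 1.6358; torque at the screw = 6.08 × 1.6358 × 0.91 = 9.0506 lb·in.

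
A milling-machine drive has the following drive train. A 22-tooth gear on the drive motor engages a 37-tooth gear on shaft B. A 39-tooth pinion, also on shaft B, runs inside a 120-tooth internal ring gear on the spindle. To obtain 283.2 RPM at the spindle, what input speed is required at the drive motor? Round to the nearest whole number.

1466 RPM

Overall ratio R = 1.6818 × 3.0769 = 5.1748.
Required input speed = output speed × R = 283.2 × 5.1748 = 1465.5 RPM.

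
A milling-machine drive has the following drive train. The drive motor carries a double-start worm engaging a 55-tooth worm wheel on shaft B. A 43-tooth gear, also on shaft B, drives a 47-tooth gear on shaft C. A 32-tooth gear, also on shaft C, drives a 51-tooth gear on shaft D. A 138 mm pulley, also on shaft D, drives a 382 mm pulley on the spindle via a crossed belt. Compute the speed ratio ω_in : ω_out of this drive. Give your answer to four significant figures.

Each stage contributes driven/driver: worm 55/2 = 27.5, gear mesh 47/43 = 1.093, gear mesh 51/32 = 1.5938, belt 382/138 = 2.7681.
Overall: 27.5 × 1.093 × 1.5938 × 2.7681 = 132.61.

132.6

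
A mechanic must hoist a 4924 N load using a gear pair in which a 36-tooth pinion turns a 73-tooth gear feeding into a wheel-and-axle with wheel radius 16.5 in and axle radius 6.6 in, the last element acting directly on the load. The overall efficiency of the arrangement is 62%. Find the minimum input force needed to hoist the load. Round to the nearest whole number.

1567 N

Gear pair MA = 73/36 = 2.0278.
Wheel-and-axle MA = R/r = 16.5/6.6 = 2.5.
Combined ideal MA = 2.0278 × 2.5 = 5.0694.
Actual MA = 5.0694 × 0.62 = 3.1431.
Effort = load / actual MA = 4924 / 3.1431 = 1566.6 N.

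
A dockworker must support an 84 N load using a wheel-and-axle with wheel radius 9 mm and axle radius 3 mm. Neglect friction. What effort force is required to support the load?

Wheel-and-axle MA = R/r = 9/3 = 3.
Effort = load / MA = 84 / 3 = 28 N.

28 N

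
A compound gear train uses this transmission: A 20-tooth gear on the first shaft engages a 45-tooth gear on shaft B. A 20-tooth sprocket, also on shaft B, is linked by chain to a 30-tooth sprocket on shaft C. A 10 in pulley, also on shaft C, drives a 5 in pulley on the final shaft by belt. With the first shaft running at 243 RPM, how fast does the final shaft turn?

Gear mesh: ratio = 45/20 = 2.25, so shaft B turns at 243 / 2.25 = 108 RPM.
Chain: ratio = 30/20 = 1.5, so shaft C turns at 108 / 1.5 = 72 RPM.
Belt: ratio = 5/10 = 0.5, so the final shaft turns at 72 / 0.5 = 144 RPM.

144 RPM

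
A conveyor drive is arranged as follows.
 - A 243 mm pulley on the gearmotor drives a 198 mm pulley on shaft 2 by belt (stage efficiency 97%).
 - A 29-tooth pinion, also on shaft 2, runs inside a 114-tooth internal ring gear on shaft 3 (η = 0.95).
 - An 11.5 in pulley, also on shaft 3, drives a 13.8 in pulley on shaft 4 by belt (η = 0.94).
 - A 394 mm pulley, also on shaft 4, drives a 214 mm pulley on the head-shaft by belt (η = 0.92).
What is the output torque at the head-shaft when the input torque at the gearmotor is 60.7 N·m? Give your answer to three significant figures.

101 N·m

belt 198/243 = 0.81481 → τ = 60.7·0.81481·0.97 = 47.975 N·m
internal gear 114/29 = 3.931 → τ = 47.975·3.931·0.95 = 179.16 N·m
belt 13.8/11.5 = 1.2 → τ = 179.16·1.2·0.94 = 202.1 N·m
belt 214/394 = 0.54315 → τ = 202.1·0.54315·0.92 = 100.99 N·m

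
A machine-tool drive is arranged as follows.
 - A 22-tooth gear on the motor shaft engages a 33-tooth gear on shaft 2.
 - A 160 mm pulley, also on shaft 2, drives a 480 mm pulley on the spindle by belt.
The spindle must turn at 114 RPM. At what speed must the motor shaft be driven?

513 RPM

Overall ratio R = 1.5 × 3 = 4.5.
Required input speed = output speed × R = 114 × 4.5 = 513 RPM.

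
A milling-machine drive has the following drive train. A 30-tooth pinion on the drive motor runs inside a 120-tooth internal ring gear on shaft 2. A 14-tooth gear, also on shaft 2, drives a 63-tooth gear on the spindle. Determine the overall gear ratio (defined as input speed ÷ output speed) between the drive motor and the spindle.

18

Each stage contributes driven/driver: internal gear 120/30 = 4, gear mesh 63/14 = 4.5.
Overall: 4 × 4.5 = 18.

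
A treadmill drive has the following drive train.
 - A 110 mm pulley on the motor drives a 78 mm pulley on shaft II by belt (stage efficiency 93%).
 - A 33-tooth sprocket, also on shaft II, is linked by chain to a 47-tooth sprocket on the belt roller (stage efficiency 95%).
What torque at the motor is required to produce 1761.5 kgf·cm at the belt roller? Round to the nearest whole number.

Overall ratio R = 0.70909 × 1.4242 = 1.0099; overall efficiency η = 0.93 × 0.95 = 0.8835.
Input torque = output torque / (R × η) = 1761.5 / (1.0099 × 0.8835) = 1974.2 kgf·cm.

1974 kgf·cm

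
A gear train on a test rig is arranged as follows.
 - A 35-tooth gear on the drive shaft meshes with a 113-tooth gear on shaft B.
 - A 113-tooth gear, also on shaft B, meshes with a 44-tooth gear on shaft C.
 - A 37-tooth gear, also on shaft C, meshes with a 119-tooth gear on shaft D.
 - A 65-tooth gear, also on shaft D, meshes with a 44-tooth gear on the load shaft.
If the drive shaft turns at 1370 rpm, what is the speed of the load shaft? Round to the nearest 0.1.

the drive shaft → shaft B (gear mesh, 113/35): 1370 ÷ 3.2286 = 424.34 rpm
shaft B → shaft C (gear mesh, 44/113): 424.34 ÷ 0.38938 = 1089.8 rpm
shaft C → shaft D (gear mesh, 119/37): 1089.8 ÷ 3.2162 = 338.84 rpm
shaft D → the load shaft (gear mesh, 44/65): 338.84 ÷ 0.67692 = 500.55 rpm

500.6 rpm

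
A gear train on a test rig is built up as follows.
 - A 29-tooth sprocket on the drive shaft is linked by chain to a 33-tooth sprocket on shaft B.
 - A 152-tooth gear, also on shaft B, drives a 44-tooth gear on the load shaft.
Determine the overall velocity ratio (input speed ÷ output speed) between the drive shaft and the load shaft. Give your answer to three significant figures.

Each stage contributes driven/driver: chain 33/29 = 1.1379, gear mesh 44/152 = 0.28947.
Overall: 1.1379 × 0.28947 = 0.3294.

0.329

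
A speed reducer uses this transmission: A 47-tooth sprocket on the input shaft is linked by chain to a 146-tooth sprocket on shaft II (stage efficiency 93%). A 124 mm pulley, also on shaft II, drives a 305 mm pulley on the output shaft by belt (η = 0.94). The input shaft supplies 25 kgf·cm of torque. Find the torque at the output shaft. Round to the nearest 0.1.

After the chain (146/47): 25 × 3.1064 × 0.93 = 72.223 kgf·cm
After the belt (305/124): 72.223 × 2.4597 × 0.94 = 166.99 kgf·cm

167.0 kgf·cm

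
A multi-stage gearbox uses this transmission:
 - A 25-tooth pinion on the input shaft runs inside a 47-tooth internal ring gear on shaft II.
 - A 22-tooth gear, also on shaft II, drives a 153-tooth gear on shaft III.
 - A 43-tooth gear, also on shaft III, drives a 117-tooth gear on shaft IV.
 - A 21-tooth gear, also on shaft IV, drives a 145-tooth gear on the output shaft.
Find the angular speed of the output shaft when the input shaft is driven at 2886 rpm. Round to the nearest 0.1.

11.7 rpm

internal gear 47/25 = 1.88 → 2886/1.88 = 1535.1 rpm
gear mesh 153/22 = 6.9545 → 1535.1/6.9545 = 220.73 rpm
gear mesh 117/43 = 2.7209 → 220.73/2.7209 = 81.125 rpm
gear mesh 145/21 = 6.9048 → 81.125/6.9048 = 11.749 rpm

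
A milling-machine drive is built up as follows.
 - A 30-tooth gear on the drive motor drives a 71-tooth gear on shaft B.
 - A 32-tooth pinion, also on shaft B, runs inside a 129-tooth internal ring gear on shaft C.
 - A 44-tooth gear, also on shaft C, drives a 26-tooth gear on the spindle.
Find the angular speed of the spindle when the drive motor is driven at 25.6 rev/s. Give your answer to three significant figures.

4.54 rev/s

the drive motor → shaft B (gear mesh, 71/30): 25.6 ÷ 2.3667 = 10.817 rev/s
shaft B → shaft C (internal gear, 129/32): 10.817 ÷ 4.0312 = 2.6833 rev/s
shaft C → the spindle (gear mesh, 26/44): 2.6833 ÷ 0.59091 = 4.5409 rev/s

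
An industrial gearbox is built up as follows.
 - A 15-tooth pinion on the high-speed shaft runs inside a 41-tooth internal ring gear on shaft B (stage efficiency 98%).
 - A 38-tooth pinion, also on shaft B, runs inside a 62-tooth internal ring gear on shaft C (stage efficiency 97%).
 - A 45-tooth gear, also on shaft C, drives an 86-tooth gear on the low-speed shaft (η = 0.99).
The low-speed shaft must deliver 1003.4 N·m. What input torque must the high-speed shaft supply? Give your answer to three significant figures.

125 N·m

Overall ratio R = 2.7333 × 1.6316 × 1.9111 = 8.5229; overall efficiency η = 0.98 × 0.97 × 0.99 = 0.9411.
Input torque = output torque / (R × η) = 1003.4 / (8.5229 × 0.9411) = 125.1 N·m.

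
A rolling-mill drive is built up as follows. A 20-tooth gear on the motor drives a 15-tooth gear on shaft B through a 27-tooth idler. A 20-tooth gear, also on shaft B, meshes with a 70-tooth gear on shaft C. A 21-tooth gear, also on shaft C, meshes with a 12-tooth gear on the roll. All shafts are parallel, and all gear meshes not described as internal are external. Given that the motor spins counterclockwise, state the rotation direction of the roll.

counterclockwise

the motor → shaft B: driver → idler → driven is 2 external meshes, 2 reversals → CCW.
shaft B → shaft C: external mesh, 1 reversal → CW.
shaft C → the roll: external mesh, 1 reversal → CCW.
4 reversals in total — an even number — so the roll turns the same way as the motor.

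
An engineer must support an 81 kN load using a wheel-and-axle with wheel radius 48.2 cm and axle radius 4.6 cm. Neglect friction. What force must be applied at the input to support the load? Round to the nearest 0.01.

7.73 kN

Wheel-and-axle MA = R/r = 48.2/4.6 = 10.478.
Effort = load / MA = 81 / 10.478 = 7.7303 kN.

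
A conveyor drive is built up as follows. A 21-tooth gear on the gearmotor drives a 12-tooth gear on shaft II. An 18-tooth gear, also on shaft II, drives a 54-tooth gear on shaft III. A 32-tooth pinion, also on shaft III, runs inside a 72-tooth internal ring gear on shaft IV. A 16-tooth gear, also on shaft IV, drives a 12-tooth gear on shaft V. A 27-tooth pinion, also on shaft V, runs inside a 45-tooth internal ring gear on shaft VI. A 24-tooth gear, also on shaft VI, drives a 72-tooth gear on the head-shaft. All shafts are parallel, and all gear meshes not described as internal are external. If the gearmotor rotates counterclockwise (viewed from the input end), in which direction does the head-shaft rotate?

the gearmotor → shaft II: external mesh, 1 reversal → CW.
shaft II → shaft III: external mesh, 1 reversal → CCW.
shaft III → shaft IV: internal mesh, same direction → CCW.
shaft IV → shaft V: external mesh, 1 reversal → CW.
shaft V → shaft VI: internal mesh, same direction → CW.
shaft VI → the head-shaft: external mesh, 1 reversal → CCW.
4 reversals in total — an even number — so the head-shaft turns the same way as the gearmotor.

counterclockwise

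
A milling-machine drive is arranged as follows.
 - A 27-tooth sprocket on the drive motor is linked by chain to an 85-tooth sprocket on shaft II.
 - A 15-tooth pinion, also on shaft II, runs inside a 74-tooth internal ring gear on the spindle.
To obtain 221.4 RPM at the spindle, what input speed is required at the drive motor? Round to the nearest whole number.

Overall ratio R = 3.1481 × 4.9333 = 15.531.
Required input speed = output speed × R = 221.4 × 15.531 = 3438.5 RPM.

3439 RPM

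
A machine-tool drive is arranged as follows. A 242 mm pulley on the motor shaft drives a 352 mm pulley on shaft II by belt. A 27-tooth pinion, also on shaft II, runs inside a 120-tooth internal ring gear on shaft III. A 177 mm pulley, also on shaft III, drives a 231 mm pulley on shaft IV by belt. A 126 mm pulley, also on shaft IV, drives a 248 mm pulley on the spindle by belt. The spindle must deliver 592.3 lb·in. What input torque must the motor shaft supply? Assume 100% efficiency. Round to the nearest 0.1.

35.7 lb·in

Overall ratio R = 1.4545 × 4.4444 × 1.3051 × 1.9683 = 16.606.
Input torque = output torque / R = 592.3 / 16.606 = 35.668 lb·in.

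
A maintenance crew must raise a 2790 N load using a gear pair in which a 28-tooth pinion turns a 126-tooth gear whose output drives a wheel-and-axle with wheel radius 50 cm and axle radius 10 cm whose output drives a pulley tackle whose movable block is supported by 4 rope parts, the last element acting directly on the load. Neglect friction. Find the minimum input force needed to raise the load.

Gear pair MA = 126/28 = 4.5.
Wheel-and-axle MA = R/r = 50/10 = 5.
Block-and-tackle MA = number of supporting rope parts = 4.
Combined ideal MA = 4.5 × 5 × 4 = 90.
Effort = load / MA = 2790 / 90 = 31 N.

31 N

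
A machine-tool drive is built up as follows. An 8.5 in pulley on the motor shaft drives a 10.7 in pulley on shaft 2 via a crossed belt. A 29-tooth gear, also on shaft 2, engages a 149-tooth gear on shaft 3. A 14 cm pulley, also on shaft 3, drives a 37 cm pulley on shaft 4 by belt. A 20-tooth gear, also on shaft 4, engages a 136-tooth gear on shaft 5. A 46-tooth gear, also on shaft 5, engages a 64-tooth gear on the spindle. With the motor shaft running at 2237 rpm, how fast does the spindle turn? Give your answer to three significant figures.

13.8 rpm

Belt: ratio = 10.7/8.5 = 1.2588, so shaft 2 turns at 2237 / 1.2588 = 1777.1 rpm.
Gear mesh: ratio = 149/29 = 5.1379, so shaft 3 turns at 1777.1 / 5.1379 = 345.87 rpm.
Belt: ratio = 37/14 = 2.6429, so shaft 4 turns at 345.87 / 2.6429 = 130.87 rpm.
Gear mesh: ratio = 136/20 = 6.8, so shaft 5 turns at 130.87 / 6.8 = 19.246 rpm.
Gear mesh: ratio = 64/46 = 1.3913, so the spindle turns at 19.246 / 1.3913 = 13.833 rpm.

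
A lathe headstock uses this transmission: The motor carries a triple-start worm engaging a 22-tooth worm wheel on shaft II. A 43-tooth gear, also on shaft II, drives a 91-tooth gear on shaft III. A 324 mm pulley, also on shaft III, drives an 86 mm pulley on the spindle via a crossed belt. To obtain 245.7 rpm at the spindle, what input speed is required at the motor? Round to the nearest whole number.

1012 rpm

Overall ratio R = 7.3333 × 2.1163 × 0.26543 = 4.1193.
Required input speed = output speed × R = 245.7 × 4.1193 = 1012.1 rpm.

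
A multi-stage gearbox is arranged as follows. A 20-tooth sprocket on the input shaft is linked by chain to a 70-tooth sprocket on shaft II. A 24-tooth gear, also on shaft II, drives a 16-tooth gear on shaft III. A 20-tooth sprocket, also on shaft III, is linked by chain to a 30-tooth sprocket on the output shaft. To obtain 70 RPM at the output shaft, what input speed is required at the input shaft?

245 RPM

Overall ratio R = 3.5 × 0.66667 × 1.5 = 3.5.
Required input speed = output speed × R = 70 × 3.5 = 245 RPM.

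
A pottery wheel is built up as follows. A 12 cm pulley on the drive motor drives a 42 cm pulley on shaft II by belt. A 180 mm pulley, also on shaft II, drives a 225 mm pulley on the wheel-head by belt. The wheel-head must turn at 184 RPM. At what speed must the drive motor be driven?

805 RPM

Overall ratio R = 3.5 × 1.25 = 4.375.
Required input speed = output speed × R = 184 × 4.375 = 805 RPM.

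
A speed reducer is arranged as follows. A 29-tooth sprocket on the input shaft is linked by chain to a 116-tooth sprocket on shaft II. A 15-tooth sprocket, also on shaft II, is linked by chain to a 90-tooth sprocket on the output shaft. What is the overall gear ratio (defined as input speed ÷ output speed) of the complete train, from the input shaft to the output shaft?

Each stage contributes driven/driver: chain 116/29 = 4, chain 90/15 = 6.
Overall: 4 × 6 = 24.

24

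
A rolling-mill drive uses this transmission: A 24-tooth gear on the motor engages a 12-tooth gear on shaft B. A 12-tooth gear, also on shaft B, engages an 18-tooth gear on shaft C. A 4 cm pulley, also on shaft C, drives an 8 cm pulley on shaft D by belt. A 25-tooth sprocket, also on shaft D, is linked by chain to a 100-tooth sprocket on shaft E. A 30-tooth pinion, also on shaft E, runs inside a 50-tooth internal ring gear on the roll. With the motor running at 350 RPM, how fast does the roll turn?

35 RPM

Gear mesh: ratio = 12/24 = 0.5, so shaft B turns at 350 / 0.5 = 700 RPM.
Gear mesh: ratio = 18/12 = 1.5, so shaft C turns at 700 / 1.5 = 466.67 RPM.
Belt: ratio = 8/4 = 2, so shaft D turns at 466.67 / 2 = 233.33 RPM.
Chain: ratio = 100/25 = 4, so shaft E turns at 233.33 / 4 = 58.333 RPM.
Internal gear: ratio = 50/30 = 1.6667, so the roll turns at 58.333 / 1.6667 = 35 RPM.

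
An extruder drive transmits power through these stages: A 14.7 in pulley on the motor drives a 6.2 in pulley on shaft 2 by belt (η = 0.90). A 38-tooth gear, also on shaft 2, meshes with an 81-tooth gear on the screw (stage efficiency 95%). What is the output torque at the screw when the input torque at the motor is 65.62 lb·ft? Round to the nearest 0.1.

50.4 lb·ft

After the belt (6.2/14.7): 65.62 × 0.42177 × 0.90 = 24.909 lb·ft
After the gear mesh (81/38): 24.909 × 2.1316 × 0.95 = 50.44 lb·ft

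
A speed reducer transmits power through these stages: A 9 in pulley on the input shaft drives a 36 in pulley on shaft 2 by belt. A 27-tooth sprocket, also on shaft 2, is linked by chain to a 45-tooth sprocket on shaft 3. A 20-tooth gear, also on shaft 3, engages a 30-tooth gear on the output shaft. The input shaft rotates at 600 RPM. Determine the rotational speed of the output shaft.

belt 36/9 = 4 → 600/4 = 150 RPM
chain 45/27 = 1.6667 → 150/1.6667 = 90 RPM
gear mesh 30/20 = 1.5 → 90/1.5 = 60 RPM

60 RPM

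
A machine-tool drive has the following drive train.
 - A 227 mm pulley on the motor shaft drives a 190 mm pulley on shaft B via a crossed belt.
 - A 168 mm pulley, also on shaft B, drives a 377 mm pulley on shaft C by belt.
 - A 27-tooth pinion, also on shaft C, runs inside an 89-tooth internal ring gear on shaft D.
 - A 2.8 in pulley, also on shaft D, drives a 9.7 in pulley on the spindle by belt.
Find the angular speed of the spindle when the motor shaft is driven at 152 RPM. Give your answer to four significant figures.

the motor shaft → shaft B (belt, 190/227): 152 ÷ 0.837 = 181.6 RPM
shaft B → shaft C (belt, 377/168): 181.6 ÷ 2.244 = 80.925 RPM
shaft C → shaft D (internal gear, 89/27): 80.925 ÷ 3.2963 = 24.55 RPM
shaft D → the spindle (belt, 9.7/2.8): 24.55 ÷ 3.4643 = 7.0867 RPM

7.087 RPM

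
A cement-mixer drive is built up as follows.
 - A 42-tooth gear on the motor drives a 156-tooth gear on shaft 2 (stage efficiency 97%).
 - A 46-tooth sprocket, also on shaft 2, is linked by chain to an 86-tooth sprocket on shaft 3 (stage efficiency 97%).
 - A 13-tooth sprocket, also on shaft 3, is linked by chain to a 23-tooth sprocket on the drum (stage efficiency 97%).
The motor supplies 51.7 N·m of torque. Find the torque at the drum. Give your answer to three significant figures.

Gear mesh: ratio = 156/42 = 3.7143; torque at shaft 2 = 51.7 × 3.7143 × 0.97 = 186.27 N·m.
Chain: ratio = 86/46 = 1.8696; torque at shaft 3 = 186.27 × 1.8696 × 0.97 = 337.79 N·m.
Chain: ratio = 23/13 = 1.7692; torque at the drum = 337.79 × 1.7692 × 0.97 = 579.7 N·m.

580 N·m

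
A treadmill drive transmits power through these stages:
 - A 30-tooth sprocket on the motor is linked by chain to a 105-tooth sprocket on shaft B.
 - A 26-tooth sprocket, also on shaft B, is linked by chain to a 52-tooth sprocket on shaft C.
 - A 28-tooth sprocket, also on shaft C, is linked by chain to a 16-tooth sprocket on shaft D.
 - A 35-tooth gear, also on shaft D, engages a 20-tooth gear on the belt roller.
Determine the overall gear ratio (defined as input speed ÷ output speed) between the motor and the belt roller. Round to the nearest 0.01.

Each stage contributes driven/driver: chain 105/30 = 3.5, chain 52/26 = 2, chain 16/28 = 0.57143, gear mesh 20/35 = 0.57143.
Overall: 3.5 × 2 × 0.57143 × 0.57143 = 2.2857.

2.29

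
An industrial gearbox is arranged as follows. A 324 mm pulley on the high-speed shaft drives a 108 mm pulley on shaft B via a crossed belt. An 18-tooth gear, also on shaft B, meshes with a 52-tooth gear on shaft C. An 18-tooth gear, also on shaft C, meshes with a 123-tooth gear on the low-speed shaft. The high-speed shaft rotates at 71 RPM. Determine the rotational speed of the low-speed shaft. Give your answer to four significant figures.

the high-speed shaft → shaft B (belt, 108/324): 71 ÷ 0.33333 = 213 RPM
shaft B → shaft C (gear mesh, 52/18): 213 ÷ 2.8889 = 73.731 RPM
shaft C → the low-speed shaft (gear mesh, 123/18): 73.731 ÷ 6.8333 = 10.79 RPM

10.79 RPM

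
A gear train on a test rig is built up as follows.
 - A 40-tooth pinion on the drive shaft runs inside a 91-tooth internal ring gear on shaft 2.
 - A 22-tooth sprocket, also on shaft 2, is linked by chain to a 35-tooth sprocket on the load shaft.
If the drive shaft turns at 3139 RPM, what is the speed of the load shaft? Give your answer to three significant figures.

internal gear 91/40 = 2.275 → 3139/2.275 = 1379.8 RPM
chain 35/22 = 1.5909 → 1379.8/1.5909 = 867.29 RPM

867 RPM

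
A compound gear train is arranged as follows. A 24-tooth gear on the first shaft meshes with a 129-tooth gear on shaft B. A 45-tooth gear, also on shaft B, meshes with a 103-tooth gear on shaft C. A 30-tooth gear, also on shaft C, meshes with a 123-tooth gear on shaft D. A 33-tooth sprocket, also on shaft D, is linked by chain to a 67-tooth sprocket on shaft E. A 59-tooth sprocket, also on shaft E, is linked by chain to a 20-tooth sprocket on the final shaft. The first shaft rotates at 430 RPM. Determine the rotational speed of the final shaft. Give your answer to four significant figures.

12.39 RPM

gear mesh 129/24 = 5.375 → 430/5.375 = 80 RPM
gear mesh 103/45 = 2.2889 → 80/2.2889 = 34.951 RPM
gear mesh 123/30 = 4.1 → 34.951/4.1 = 8.5247 RPM
chain 67/33 = 2.0303 → 8.5247/2.0303 = 4.1988 RPM
chain 20/59 = 0.33898 → 4.1988/0.33898 = 12.386 RPM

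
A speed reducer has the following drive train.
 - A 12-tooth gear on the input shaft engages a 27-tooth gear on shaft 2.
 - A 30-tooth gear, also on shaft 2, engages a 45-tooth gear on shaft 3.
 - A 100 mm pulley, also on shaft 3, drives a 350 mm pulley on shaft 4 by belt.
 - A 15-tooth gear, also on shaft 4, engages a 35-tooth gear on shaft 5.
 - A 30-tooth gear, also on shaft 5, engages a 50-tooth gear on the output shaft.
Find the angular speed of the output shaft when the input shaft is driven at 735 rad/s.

16 rad/s

gear mesh 27/12 = 2.25 → 735/2.25 = 326.67 rad/s
gear mesh 45/30 = 1.5 → 326.67/1.5 = 217.78 rad/s
belt 350/100 = 3.5 → 217.78/3.5 = 62.222 rad/s
gear mesh 35/15 = 2.3333 → 62.222/2.3333 = 26.667 rad/s
gear mesh 50/30 = 1.6667 → 26.667/1.6667 = 16 rad/s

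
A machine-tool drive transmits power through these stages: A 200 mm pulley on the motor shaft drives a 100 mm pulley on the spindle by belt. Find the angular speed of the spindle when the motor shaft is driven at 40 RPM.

Belt: ratio = 100/200 = 0.5, so the spindle turns at 40 / 0.5 = 80 RPM.

80 RPM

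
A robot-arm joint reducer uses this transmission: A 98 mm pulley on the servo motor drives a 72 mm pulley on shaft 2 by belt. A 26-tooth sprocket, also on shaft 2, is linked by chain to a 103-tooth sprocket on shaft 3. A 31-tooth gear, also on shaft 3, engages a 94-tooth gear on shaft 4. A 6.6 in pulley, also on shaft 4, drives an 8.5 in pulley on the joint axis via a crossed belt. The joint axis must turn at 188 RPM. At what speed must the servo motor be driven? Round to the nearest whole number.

2137 RPM

Overall ratio R = 0.73469 × 3.9615 × 3.0323 × 1.2879 = 11.366.
Required input speed = output speed × R = 188 × 11.366 = 2136.8 RPM.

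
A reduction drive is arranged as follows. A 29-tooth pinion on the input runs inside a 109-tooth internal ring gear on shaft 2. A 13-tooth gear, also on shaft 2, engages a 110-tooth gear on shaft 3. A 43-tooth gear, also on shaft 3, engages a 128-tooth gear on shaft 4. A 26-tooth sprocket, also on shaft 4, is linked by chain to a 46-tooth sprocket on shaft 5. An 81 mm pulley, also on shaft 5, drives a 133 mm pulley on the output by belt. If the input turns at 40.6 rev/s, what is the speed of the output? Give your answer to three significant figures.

0.148 rev/s

Internal gear: ratio = 109/29 = 3.7586, so shaft 2 turns at 40.6 / 3.7586 = 10.802 rev/s.
Gear mesh: ratio = 110/13 = 8.4615, so shaft 3 turns at 10.802 / 8.4615 = 1.2766 rev/s.
Gear mesh: ratio = 128/43 = 2.9767, so shaft 4 turns at 1.2766 / 2.9767 = 0.42885 rev/s.
Chain: ratio = 46/26 = 1.7692, so shaft 5 turns at 0.42885 / 1.7692 = 0.24239 rev/s.
Belt: ratio = 133/81 = 1.642, so the output turns at 0.24239 / 1.642 = 0.14762 rev/s.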